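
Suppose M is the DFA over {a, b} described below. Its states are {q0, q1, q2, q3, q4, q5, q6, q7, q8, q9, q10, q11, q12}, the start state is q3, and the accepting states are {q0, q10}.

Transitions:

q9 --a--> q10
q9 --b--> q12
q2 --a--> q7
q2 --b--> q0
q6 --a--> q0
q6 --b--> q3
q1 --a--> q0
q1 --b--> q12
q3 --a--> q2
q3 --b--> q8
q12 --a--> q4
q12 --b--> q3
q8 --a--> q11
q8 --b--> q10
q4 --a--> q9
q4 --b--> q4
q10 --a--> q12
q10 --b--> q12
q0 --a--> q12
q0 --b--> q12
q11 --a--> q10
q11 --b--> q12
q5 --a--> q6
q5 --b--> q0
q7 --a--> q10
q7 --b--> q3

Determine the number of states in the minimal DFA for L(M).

States {q1,q5,q6} cannot be reached from the start state, so discard them.
Start with accepting vs non-accepting: {q0,q10} | {q2,q3,q4,q7,q8,q9,q11,q12}.
On input a, block {q2,q3,q4,q7,q8,q9,q11,q12} splits into {q2,q3,q4,q8,q12} and {q7,q9,q11}.
Split {q2,q3,q4,q8,q12} by δ(·,a) → {q2,q4,q8} and {q3,q12}.
Refine {q2,q4,q8} on symbol b: members go to different blocks, giving {q2,q8} and {q4}.
Refine {q3,q12} on symbol a: members go to different blocks, giving {q3} and {q12}.
Split {q7,q9,q11} by δ(·,b) → {q9,q11} and {q7}.
On input a, block {q2,q8} splits into {q2} and {q8}.
Stable partition: {q0,q10} | {q2} | {q9,q11} | {q3} | {q4} | {q12} | {q7} | {q8} — 8 equivalence classes.

8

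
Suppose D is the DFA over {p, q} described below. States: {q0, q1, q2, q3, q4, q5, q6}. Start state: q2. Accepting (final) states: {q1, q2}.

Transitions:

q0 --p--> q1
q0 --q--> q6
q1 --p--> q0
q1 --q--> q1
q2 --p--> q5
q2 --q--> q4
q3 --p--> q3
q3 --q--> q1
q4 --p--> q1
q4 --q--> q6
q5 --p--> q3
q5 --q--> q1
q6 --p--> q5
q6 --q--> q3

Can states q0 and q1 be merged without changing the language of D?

No

All states are reachable from the start state.
Start with accepting vs non-accepting: {q1,q2} | {q0,q3,q4,q5,q6}.
Split {q1,q2} by δ(·,q) → {q1} and {q2}.
Split {q0,q3,q4,q5,q6} by δ(·,p) → {q3,q5,q6} and {q0,q4}.
Split {q3,q5,q6} by δ(·,q) → {q3,q5} and {q6}.
Stable partition: {q1} | {q3,q5} | {q2} | {q0,q4} | {q6} — 5 equivalence classes.
q0 and q1 end up in different blocks, so they are distinguishable. For instance, the string 'ε' is accepted from only q1.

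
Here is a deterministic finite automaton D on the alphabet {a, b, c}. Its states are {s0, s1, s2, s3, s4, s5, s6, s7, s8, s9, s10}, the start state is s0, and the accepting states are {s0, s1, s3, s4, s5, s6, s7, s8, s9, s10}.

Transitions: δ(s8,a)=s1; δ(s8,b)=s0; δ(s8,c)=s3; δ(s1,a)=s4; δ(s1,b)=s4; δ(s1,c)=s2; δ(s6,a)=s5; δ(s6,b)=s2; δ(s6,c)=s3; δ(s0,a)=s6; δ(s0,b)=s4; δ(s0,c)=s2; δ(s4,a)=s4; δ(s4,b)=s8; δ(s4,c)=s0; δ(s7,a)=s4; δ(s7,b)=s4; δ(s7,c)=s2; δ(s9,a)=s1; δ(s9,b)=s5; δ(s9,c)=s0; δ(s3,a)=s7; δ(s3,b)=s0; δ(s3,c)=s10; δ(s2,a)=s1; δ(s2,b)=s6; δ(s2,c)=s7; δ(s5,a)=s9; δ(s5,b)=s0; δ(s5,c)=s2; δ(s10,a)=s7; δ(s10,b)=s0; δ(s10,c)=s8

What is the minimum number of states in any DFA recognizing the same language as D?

All states are reachable from the start state.
Start with accepting vs non-accepting: {s0,s1,s3,s4,s5,s6,s7,s8,s9,s10} | {s2}.
On input b, block {s0,s1,s3,s4,s5,s6,s7,s8,s9,s10} splits into {s0,s1,s3,s4,s5,s7,s8,s9,s10} and {s6}.
On input a, block {s0,s1,s3,s4,s5,s7,s8,s9,s10} splits into {s1,s3,s4,s5,s7,s8,s9,s10} and {s0}.
Split {s1,s3,s4,s5,s7,s8,s9,s10} by δ(·,b) → {s1,s4,s7,s9} and {s3,s5,s8,s10}.
Refine {s1,s4,s7,s9} on symbol b: members go to different blocks, giving {s1,s7} and {s4,s9}.
On input a, block {s3,s5,s8,s10} splits into {s3,s8,s10} and {s5}.
On input a, block {s4,s9} splits into {s4} and {s9}.
No further refinement is possible. Final partition (8 blocks): {s1,s7} | {s2} | {s6} | {s0} | {s3,s8,s10} | {s4} | {s5} | {s9}.

8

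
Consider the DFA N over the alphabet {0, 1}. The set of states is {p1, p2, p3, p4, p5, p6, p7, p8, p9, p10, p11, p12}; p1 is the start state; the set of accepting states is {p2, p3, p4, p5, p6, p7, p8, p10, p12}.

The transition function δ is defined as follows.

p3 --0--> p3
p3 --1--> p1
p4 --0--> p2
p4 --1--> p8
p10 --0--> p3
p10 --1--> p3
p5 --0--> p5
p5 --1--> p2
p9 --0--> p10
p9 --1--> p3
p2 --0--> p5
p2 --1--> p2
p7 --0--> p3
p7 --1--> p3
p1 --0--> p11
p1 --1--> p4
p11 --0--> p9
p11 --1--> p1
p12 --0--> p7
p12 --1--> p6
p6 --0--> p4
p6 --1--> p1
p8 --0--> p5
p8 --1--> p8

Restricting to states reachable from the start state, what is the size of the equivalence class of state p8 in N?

4

Reachable states from the start: {p1,p2,p3,p4,p5,p8,p9,p10,p11}. Unreachable: {p6,p7,p12} — drop them.
Initial partition by acceptance: {p2,p3,p4,p5,p8,p10} | {p1,p9,p11}.
Split {p2,p3,p4,p5,p8,p10} by δ(·,1) → {p2,p4,p5,p8,p10} and {p3}.
Refine {p2,p4,p5,p8,p10} on symbol 0: members go to different blocks, giving {p2,p4,p5,p8} and {p10}.
Refine {p1,p9,p11} on symbol 0: members go to different blocks, giving {p1,p11} and {p9}.
Refine {p1,p11} on symbol 0: members go to different blocks, giving {p1} and {p11}.
No further refinement is possible. Final partition (6 blocks): {p2,p4,p5,p8} | {p1} | {p3} | {p10} | {p9} | {p11}.
State p8 belongs to the block {p2,p4,p5,p8}, which has 4 states.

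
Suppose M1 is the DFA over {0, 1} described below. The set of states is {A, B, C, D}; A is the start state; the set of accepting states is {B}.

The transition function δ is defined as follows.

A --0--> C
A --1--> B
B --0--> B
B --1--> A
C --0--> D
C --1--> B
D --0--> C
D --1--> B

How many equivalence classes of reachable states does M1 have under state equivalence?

Every state is reachable, so we keep all 4.
P0 = {B} | {A,C,D}.
Stable partition: {B} | {A,C,D} — 2 equivalence classes.

2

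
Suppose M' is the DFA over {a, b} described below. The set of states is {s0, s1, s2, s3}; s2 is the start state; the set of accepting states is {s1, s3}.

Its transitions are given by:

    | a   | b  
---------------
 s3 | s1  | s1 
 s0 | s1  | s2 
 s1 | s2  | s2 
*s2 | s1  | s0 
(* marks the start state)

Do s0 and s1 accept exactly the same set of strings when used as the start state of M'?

No

Reachable states from the start: {s0,s1,s2}. Unreachable: {s3} — drop them.
Initial partition by acceptance: {s1} | {s0,s2}.
No further refinement is possible. Final partition (2 blocks): {s1} | {s0,s2}.
s0 and s1 end up in different blocks, so they are distinguishable. For instance, the string 'ε' is accepted from only s1.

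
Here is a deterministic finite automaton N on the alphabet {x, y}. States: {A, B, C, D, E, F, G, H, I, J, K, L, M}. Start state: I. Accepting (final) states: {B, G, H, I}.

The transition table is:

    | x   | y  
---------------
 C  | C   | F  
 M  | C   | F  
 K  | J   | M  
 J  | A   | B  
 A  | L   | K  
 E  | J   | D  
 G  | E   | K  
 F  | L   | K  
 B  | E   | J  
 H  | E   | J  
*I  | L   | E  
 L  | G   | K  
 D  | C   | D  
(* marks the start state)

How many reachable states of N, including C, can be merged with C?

Reachable states from the start: {A,B,C,D,E,F,G,I,J,K,L,M}. Unreachable: {H} — drop them.
Initial partition by acceptance: {B,G,I} | {A,C,D,E,F,J,K,L,M}.
Split {A,C,D,E,F,J,K,L,M} by δ(·,x) → {A,C,D,E,F,J,K,M} and {L}.
Split {B,G,I} by δ(·,x) → {B,G} and {I}.
On input x, block {A,C,D,E,F,J,K,M} splits into {C,D,E,J,K,M} and {A,F}.
Refine {C,D,E,J,K,M} on symbol x: members go to different blocks, giving {C,D,E,K,M} and {J}.
Refine {B,G} on symbol y: members go to different blocks, giving {B} and {G}.
Refine {C,D,E,K,M} on symbol x: members go to different blocks, giving {C,D,M} and {E,K}.
On input y, block {C,D,M} splits into {C,M} and {D}.
On input y, block {E,K} splits into {E} and {K}.
No further refinement is possible. Final partition (10 blocks): {B} | {C,M} | {L} | {I} | {A,F} | {J} | {G} | {E} | {D} | {K}.
State C belongs to the block {C,M}, which has 2 states.

2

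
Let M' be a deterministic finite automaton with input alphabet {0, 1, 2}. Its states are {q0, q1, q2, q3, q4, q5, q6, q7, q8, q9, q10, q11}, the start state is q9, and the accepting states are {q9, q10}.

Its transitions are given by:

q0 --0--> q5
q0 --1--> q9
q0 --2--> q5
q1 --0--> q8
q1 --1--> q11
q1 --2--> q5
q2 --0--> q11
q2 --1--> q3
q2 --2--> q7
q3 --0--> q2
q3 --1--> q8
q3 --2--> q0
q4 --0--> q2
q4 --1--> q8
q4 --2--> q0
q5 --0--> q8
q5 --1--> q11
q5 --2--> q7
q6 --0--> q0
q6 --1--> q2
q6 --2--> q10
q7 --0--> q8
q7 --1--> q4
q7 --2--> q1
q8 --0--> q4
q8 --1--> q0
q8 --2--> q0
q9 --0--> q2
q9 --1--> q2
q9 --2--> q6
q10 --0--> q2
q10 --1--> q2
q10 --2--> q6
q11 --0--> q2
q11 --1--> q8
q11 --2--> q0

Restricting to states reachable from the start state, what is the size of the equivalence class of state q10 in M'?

Initial partition by acceptance: {q9,q10} | {q0,q1,q2,q3,q4,q5,q6,q7,q8,q11}.
On input 1, block {q0,q1,q2,q3,q4,q5,q6,q7,q8,q11} splits into {q1,q2,q3,q4,q5,q6,q7,q8,q11} and {q0}.
Split {q1,q2,q3,q4,q5,q6,q7,q8,q11} by δ(·,0) → {q1,q2,q3,q4,q5,q7,q8,q11} and {q6}.
Split {q1,q2,q3,q4,q5,q7,q8,q11} by δ(·,1) → {q1,q2,q3,q4,q5,q7,q11} and {q8}.
Split {q1,q2,q3,q4,q5,q7,q11} by δ(·,0) → {q2,q3,q4,q11} and {q1,q5,q7}.
On input 1, block {q2,q3,q4,q11} splits into {q3,q4,q11} and {q2}.
Stable partition: {q9,q10} | {q3,q4,q11} | {q0} | {q6} | {q8} | {q1,q5,q7} | {q2} — 7 equivalence classes.
State q10 belongs to the block {q9,q10}, which has 2 states.

2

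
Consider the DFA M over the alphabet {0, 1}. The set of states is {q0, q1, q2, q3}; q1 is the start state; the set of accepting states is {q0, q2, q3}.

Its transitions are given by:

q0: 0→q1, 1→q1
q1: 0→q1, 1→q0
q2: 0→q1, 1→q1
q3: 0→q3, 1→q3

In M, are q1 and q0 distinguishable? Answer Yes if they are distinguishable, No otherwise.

First remove the unreachable states {q2,q3}; 2 states remain.
Start with accepting vs non-accepting: {q0} | {q1}.
No further refinement is possible. Final partition (2 blocks): {q0} | {q1}.
q1 and q0 end up in different blocks, so they are distinguishable. For instance, the string 'ε' is accepted from only q0.

Yes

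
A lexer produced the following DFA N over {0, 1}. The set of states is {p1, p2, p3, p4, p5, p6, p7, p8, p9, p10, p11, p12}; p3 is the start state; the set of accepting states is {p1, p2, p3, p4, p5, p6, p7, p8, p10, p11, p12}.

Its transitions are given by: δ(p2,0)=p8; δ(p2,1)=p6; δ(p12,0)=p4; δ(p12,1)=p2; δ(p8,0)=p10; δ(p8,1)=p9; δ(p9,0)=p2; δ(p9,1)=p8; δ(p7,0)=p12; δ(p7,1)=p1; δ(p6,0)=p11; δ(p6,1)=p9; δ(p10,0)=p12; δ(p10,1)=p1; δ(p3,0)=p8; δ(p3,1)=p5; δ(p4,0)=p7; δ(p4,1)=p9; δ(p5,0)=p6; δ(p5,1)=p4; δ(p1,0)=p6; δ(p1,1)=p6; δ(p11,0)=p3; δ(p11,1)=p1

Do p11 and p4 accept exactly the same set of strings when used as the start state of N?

Start with accepting vs non-accepting: {p1,p2,p3,p4,p5,p6,p7,p8,p10,p11,p12} | {p9}.
On input 1, block {p1,p2,p3,p4,p5,p6,p7,p8,p10,p11,p12} splits into {p1,p2,p3,p5,p7,p10,p11,p12} and {p4,p6,p8}.
Refine {p1,p2,p3,p5,p7,p10,p11,p12} on symbol 0: members go to different blocks, giving {p1,p2,p3,p5,p12} and {p7,p10,p11}.
Split {p1,p2,p3,p5,p12} by δ(·,1) → {p1,p2,p5} and {p3,p12}.
No further refinement is possible. Final partition (5 blocks): {p1,p2,p5} | {p9} | {p4,p6,p8} | {p7,p10,p11} | {p3,p12}.
p11 and p4 end up in different blocks, so they are distinguishable. For instance, the string '1' is accepted from only p11.

No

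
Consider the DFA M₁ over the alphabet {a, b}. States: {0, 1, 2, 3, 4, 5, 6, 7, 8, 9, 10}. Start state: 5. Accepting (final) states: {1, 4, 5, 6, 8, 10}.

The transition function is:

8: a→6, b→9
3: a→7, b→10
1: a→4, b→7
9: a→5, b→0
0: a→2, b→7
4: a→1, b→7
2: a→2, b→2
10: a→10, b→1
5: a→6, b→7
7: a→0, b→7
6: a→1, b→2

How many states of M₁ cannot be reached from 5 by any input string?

BFS from 5 reaches {0, 1, 2, 4, 5, 6, 7}; the 4 state(s) 3, 8, 9, 10 are never visited.

4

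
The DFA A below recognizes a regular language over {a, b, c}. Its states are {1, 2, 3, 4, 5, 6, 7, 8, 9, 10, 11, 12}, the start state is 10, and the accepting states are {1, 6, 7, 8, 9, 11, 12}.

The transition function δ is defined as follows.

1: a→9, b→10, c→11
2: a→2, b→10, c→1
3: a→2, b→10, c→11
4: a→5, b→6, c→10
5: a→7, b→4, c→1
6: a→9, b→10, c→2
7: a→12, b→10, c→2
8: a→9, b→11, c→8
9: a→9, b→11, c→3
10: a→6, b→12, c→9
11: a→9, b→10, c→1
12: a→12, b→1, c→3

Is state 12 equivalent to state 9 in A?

Yes

First remove the unreachable states {4,5,7,8}; 8 states remain.
P0 = {1,6,9,11,12} | {2,3,10}.
On input b, block {1,6,9,11,12} splits into {1,6,11} and {9,12}.
Split {1,6,11} by δ(·,c) → {1,11} and {6}.
Split {2,3,10} by δ(·,a) → {2,3} and {10}.
Stable partition: {1,11} | {2,3} | {9,12} | {6} | {10} — 5 equivalence classes.
12 and 9 lie in the same block of the stable partition, so they are equivalent — no string distinguishes them.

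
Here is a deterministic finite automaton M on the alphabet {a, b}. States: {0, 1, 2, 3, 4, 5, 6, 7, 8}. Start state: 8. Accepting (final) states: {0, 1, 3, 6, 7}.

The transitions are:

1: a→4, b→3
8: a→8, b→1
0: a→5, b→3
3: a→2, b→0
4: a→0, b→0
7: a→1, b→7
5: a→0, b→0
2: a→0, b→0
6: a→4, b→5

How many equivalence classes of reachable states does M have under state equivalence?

First remove the unreachable states {6,7}; 7 states remain.
Initial partition by acceptance: {0,1,3} | {2,4,5,8}.
Split {2,4,5,8} by δ(·,a) → {2,4,5} and {8}.
No further refinement is possible. Final partition (3 blocks): {0,1,3} | {2,4,5} | {8}.

3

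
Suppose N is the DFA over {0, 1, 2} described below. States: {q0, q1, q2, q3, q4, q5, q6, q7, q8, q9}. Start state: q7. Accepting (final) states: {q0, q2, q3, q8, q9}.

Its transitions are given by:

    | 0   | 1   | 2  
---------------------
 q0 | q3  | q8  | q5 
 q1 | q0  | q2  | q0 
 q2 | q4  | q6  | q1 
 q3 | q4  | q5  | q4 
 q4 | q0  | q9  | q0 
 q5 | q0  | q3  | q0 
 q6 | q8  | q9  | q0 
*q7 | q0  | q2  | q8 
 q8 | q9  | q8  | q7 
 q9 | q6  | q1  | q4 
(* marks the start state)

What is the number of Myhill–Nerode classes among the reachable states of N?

P0 = {q0,q2,q3,q8,q9} | {q1,q4,q5,q6,q7}.
Refine {q0,q2,q3,q8,q9} on symbol 0: members go to different blocks, giving {q2,q3,q9} and {q0,q8}.
The partition is now stable with 3 blocks: {q2,q3,q9} | {q1,q4,q5,q6,q7} | {q0,q8}.

3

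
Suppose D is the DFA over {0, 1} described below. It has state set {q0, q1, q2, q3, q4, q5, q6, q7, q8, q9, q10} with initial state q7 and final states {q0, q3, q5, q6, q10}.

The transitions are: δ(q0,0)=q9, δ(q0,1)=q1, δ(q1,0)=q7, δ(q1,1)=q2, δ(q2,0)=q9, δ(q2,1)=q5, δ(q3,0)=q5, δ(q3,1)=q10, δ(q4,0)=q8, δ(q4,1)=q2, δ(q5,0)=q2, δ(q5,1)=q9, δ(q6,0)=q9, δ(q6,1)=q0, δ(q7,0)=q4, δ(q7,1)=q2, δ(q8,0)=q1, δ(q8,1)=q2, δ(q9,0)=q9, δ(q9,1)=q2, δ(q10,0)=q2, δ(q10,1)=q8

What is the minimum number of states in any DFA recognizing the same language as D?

3

First remove the unreachable states {q0,q3,q6,q10}; 7 states remain.
P0 = {q5} | {q1,q2,q4,q7,q8,q9}.
Refine {q1,q2,q4,q7,q8,q9} on symbol 1: members go to different blocks, giving {q1,q4,q7,q8,q9} and {q2}.
The partition is now stable with 3 blocks: {q5} | {q1,q4,q7,q8,q9} | {q2}.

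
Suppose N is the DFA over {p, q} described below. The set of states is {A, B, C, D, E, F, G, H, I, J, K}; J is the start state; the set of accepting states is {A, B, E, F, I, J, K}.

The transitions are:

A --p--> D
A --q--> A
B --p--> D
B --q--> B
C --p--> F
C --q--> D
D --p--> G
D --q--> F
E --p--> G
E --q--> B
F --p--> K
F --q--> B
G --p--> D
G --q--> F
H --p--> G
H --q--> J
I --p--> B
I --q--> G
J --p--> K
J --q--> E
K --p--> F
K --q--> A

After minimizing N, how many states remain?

3

First remove the unreachable states {C,H,I}; 8 states remain.
P0 = {A,B,E,F,J,K} | {D,G}.
Split {A,B,E,F,J,K} by δ(·,p) → {A,B,E} and {F,J,K}.
No further refinement is possible. Final partition (3 blocks): {A,B,E} | {D,G} | {F,J,K}.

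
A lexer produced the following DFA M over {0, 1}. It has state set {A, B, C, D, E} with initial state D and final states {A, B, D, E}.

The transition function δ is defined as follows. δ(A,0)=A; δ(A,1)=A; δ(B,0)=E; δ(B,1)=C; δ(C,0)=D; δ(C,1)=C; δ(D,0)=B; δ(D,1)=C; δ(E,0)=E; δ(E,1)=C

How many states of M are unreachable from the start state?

No path from D leads to A; the other 4 states are all reachable.

1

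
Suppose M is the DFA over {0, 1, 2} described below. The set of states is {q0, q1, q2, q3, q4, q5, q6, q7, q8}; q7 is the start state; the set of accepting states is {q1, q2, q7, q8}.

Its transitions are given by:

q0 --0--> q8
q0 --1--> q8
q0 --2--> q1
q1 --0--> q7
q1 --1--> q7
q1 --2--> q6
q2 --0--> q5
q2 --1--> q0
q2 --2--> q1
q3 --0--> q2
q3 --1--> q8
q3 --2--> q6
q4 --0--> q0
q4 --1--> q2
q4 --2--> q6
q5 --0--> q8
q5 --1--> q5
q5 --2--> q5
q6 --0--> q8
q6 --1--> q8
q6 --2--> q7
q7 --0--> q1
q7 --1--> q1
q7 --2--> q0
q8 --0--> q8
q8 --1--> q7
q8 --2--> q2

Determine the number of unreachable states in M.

No path from q7 leads to q3, q4; the other 7 states are all reachable.

2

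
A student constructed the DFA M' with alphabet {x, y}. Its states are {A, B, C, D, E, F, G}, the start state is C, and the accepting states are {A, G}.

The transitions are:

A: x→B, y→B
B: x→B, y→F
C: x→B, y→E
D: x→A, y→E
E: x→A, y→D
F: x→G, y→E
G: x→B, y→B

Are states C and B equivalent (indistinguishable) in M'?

Every state is reachable, so we keep all 7.
Initial partition by acceptance: {A,G} | {B,C,D,E,F}.
Refine {B,C,D,E,F} on symbol x: members go to different blocks, giving {D,E,F} and {B,C}.
No further refinement is possible. Final partition (3 blocks): {A,G} | {D,E,F} | {B,C}.
C and B lie in the same block of the stable partition, so they are equivalent — no string distinguishes them.

Yes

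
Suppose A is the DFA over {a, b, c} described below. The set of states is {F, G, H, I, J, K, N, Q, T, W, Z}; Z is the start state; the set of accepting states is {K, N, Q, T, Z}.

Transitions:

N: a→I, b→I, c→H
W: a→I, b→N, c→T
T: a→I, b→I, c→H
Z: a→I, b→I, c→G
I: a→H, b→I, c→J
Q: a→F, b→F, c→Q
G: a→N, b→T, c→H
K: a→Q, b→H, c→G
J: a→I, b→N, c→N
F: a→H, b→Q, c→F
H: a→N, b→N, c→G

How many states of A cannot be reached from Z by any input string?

No path from Z leads to F, K, Q, W; the other 7 states are all reachable.

4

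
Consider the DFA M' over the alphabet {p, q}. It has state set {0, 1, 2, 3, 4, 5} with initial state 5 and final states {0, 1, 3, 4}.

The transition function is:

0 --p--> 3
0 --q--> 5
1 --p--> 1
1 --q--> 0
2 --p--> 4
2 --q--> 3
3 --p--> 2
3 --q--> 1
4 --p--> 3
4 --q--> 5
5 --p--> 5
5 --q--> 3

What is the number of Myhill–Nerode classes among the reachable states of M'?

Every state is reachable, so we keep all 6.
Initial partition by acceptance: {0,1,3,4} | {2,5}.
On input p, block {0,1,3,4} splits into {0,1,4} and {3}.
Refine {0,1,4} on symbol p: members go to different blocks, giving {0,4} and {1}.
On input p, block {2,5} splits into {2} and {5}.
Stable partition: {0,4} | {2} | {3} | {1} | {5} — 5 equivalence classes.

5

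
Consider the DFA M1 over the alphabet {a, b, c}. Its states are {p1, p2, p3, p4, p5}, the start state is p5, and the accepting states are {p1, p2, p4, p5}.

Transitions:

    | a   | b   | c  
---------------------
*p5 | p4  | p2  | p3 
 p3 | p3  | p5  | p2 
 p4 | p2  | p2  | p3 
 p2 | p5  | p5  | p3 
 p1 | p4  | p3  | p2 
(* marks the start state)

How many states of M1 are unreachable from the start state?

BFS from p5 reaches {p2, p3, p4, p5}; the 1 state(s) p1 are never visited.

1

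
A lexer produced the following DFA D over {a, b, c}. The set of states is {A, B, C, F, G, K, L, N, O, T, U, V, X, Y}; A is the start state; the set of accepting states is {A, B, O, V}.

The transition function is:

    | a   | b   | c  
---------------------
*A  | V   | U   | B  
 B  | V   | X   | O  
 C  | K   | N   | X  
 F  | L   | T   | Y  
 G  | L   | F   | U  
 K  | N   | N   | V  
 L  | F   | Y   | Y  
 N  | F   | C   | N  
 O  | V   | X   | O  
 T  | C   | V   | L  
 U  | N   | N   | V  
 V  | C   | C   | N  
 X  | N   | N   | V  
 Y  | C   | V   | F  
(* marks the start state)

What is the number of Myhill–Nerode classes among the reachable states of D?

7

Reachable states from the start: {A,B,C,F,K,L,N,O,T,U,V,X,Y}. Unreachable: {G} — drop them.
Initial partition by acceptance: {A,B,O,V} | {C,F,K,L,N,T,U,X,Y}.
Split {A,B,O,V} by δ(·,a) → {A,B,O} and {V}.
Refine {C,F,K,L,N,T,U,X,Y} on symbol b: members go to different blocks, giving {C,F,K,L,N,U,X} and {T,Y}.
Split {C,F,K,L,N,U,X} by δ(·,b) → {C,K,N,U,X} and {F,L}.
Refine {C,K,N,U,X} on symbol a: members go to different blocks, giving {C,K,U,X} and {N}.
On input a, block {C,K,U,X} splits into {K,U,X} and {C}.
The partition is now stable with 7 blocks: {A,B,O} | {K,U,X} | {V} | {T,Y} | {F,L} | {N} | {C}.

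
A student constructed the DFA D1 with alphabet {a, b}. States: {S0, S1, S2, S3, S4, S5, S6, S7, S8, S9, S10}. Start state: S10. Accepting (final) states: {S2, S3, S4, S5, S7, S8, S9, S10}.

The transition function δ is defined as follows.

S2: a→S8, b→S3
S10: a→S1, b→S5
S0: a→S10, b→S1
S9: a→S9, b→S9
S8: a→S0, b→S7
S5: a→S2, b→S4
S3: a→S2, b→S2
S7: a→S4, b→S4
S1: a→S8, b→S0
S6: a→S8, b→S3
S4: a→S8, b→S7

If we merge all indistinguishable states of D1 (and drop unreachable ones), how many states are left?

First remove the unreachable states {S6,S9}; 9 states remain.
Start with accepting vs non-accepting: {S2,S3,S4,S5,S7,S8,S10} | {S0,S1}.
Refine {S2,S3,S4,S5,S7,S8,S10} on symbol a: members go to different blocks, giving {S2,S3,S4,S5,S7} and {S8,S10}.
On input a, block {S2,S3,S4,S5,S7} splits into {S3,S5,S7} and {S2,S4}.
Stable partition: {S3,S5,S7} | {S0,S1} | {S8,S10} | {S2,S4} — 4 equivalence classes.

4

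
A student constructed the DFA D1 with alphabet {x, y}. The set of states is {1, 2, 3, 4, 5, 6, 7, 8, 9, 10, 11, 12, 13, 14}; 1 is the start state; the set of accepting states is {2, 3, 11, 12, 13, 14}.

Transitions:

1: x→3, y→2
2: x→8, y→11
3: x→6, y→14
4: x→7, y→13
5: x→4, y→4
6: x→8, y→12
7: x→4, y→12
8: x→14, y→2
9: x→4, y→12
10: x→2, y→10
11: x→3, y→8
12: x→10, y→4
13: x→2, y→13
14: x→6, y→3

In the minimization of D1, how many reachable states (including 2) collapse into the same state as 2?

1

States {5,9} cannot be reached from the start state, so discard them.
P0 = {2,3,11,12,13,14} | {1,4,6,7,8,10}.
On input x, block {2,3,11,12,13,14} splits into {2,3,12,14} and {11,13}.
On input y, block {2,3,12,14} splits into {3,14} and {2} and {12}.
Refine {1,4,6,7,8,10} on symbol x: members go to different blocks, giving {4,6,7} and {1,8} and {10}.
Split {4,6,7} by δ(·,x) → {4,7} and {6}.
Split {4,7} by δ(·,y) → {4} and {7}.
Split {11,13} by δ(·,x) → {11} and {13}.
The partition is now stable with 10 blocks: {3,14} | {4} | {11} | {2} | {12} | {1,8} | {10} | {6} | {7} | {13}.
The equivalence class containing 2 is {2}, of size 1.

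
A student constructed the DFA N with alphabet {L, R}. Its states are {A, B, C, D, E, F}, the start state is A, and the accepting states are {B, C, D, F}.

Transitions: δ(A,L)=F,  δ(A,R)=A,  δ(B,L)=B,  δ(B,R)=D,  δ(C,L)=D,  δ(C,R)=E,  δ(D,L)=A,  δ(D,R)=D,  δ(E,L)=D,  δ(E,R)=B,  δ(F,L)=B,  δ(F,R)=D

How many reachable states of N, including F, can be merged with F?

2

Reachable states from the start: {A,B,D,F}. Unreachable: {C,E} — drop them.
Initial partition by acceptance: {B,D,F} | {A}.
Split {B,D,F} by δ(·,L) → {B,F} and {D}.
The partition is now stable with 3 blocks: {B,F} | {A} | {D}.
State F belongs to the block {B,F}, which has 2 states.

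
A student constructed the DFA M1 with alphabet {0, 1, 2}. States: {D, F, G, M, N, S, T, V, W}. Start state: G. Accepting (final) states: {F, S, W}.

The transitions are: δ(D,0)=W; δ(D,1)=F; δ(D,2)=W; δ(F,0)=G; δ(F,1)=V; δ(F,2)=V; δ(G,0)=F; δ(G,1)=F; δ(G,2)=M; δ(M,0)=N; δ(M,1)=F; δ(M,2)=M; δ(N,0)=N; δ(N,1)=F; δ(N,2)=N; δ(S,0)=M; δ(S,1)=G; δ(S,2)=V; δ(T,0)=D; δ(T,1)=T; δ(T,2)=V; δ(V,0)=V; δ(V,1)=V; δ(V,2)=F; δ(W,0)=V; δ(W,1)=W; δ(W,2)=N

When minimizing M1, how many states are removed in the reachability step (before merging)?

Starting at G and following transitions, the reachable set is {F, G, M, N, V}. That leaves D, S, T, W unreachable — 4 in total.

4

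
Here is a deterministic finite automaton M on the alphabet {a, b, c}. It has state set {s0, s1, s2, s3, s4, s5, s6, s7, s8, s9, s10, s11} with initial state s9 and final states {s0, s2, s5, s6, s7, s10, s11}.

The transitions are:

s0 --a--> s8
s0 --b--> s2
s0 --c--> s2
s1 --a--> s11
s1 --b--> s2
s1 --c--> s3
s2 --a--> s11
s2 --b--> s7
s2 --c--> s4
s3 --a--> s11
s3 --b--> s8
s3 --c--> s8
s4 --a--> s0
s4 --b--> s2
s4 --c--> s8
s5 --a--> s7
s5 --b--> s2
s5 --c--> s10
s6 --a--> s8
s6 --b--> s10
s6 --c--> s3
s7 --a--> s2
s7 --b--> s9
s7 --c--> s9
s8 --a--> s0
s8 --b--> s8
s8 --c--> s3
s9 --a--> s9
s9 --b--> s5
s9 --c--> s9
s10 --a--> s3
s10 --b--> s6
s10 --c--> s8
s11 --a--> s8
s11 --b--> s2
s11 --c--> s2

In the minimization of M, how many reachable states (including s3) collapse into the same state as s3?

Reachable states from the start: {s0,s2,s3,s4,s5,s6,s7,s8,s9,s10,s11}. Unreachable: {s1} — drop them.
P0 = {s0,s2,s5,s6,s7,s10,s11} | {s3,s4,s8,s9}.
Split {s0,s2,s5,s6,s7,s10,s11} by δ(·,a) → {s0,s6,s10,s11} and {s2,s5,s7}.
On input b, block {s0,s6,s10,s11} splits into {s0,s11} and {s6,s10}.
Split {s3,s4,s8,s9} by δ(·,a) → {s3,s4,s8} and {s9}.
Split {s3,s4,s8} by δ(·,b) → {s3,s8} and {s4}.
Split {s2,s5,s7} by δ(·,a) → {s5,s7} and {s2}.
Refine {s5,s7} on symbol a: members go to different blocks, giving {s5} and {s7}.
Stable partition: {s0,s11} | {s3,s8} | {s5} | {s6,s10} | {s9} | {s4} | {s2} | {s7} — 8 equivalence classes.
The equivalence class containing s3 is {s3,s8}, of size 2.

2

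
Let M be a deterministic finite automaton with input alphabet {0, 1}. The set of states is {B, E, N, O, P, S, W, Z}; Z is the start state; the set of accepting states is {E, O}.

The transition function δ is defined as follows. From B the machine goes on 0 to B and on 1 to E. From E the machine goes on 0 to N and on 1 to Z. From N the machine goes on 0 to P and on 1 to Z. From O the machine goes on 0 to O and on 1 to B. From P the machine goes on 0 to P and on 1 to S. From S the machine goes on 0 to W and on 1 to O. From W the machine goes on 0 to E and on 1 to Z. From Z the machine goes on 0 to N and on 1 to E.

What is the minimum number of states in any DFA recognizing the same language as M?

8

All states are reachable from the start state.
Initial partition by acceptance: {E,O} | {B,N,P,S,W,Z}.
Refine {E,O} on symbol 0: members go to different blocks, giving {O} and {E}.
On input 0, block {B,N,P,S,W,Z} splits into {B,N,P,S,Z} and {W}.
Refine {B,N,P,S,Z} on symbol 0: members go to different blocks, giving {B,N,P,Z} and {S}.
Refine {B,N,P,Z} on symbol 1: members go to different blocks, giving {B,Z} and {P} and {N}.
Split {B,Z} by δ(·,0) → {Z} and {B}.
Stable partition: {O} | {Z} | {E} | {W} | {S} | {P} | {N} | {B} — 8 equivalence classes.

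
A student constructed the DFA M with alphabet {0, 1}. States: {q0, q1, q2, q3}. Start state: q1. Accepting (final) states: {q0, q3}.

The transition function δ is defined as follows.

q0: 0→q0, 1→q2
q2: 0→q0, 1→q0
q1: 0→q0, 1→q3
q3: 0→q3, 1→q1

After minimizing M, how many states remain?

2

Start with accepting vs non-accepting: {q0,q3} | {q1,q2}.
Stable partition: {q0,q3} | {q1,q2} — 2 equivalence classes.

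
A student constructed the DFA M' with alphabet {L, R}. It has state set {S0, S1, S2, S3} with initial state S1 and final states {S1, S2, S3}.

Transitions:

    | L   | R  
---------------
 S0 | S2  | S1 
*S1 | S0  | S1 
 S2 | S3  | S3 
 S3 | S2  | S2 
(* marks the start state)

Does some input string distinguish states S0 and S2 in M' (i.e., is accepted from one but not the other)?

P0 = {S1,S2,S3} | {S0}.
Split {S1,S2,S3} by δ(·,L) → {S2,S3} and {S1}.
No further refinement is possible. Final partition (3 blocks): {S2,S3} | {S0} | {S1}.
S0 and S2 end up in different blocks, so they are distinguishable. For instance, the string 'ε' is accepted from only S2.

Yes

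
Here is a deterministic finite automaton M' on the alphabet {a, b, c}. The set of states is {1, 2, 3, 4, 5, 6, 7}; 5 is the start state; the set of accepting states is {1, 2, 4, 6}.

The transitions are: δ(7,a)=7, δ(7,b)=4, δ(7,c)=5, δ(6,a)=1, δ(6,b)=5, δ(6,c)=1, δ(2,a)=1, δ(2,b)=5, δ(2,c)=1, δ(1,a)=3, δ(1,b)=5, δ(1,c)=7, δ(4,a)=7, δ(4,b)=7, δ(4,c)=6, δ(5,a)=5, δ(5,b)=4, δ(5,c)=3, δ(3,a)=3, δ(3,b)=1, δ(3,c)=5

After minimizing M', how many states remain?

First remove the unreachable states {2}; 6 states remain.
Initial partition by acceptance: {1,4,6} | {3,5,7}.
Split {1,4,6} by δ(·,a) → {1,4} and {6}.
Refine {1,4} on symbol c: members go to different blocks, giving {1} and {4}.
On input b, block {3,5,7} splits into {5,7} and {3}.
On input c, block {5,7} splits into {5} and {7}.
Stable partition: {1} | {5} | {6} | {4} | {3} | {7} — 6 equivalence classes.

6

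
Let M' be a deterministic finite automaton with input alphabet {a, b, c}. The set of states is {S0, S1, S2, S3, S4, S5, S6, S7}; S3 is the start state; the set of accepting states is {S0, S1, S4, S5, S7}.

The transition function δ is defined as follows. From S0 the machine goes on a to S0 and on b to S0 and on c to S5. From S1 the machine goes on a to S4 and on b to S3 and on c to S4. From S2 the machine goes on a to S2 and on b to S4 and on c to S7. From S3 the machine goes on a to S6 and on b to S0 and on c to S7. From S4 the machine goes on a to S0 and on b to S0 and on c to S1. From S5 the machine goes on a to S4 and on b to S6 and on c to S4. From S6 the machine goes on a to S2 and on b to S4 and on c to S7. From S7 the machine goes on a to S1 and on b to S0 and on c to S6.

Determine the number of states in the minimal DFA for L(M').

Start with accepting vs non-accepting: {S0,S1,S4,S5,S7} | {S2,S3,S6}.
On input b, block {S0,S1,S4,S5,S7} splits into {S0,S4,S7} and {S1,S5}.
Split {S0,S4,S7} by δ(·,a) → {S0,S4} and {S7}.
No further refinement is possible. Final partition (4 blocks): {S0,S4} | {S2,S3,S6} | {S1,S5} | {S7}.

4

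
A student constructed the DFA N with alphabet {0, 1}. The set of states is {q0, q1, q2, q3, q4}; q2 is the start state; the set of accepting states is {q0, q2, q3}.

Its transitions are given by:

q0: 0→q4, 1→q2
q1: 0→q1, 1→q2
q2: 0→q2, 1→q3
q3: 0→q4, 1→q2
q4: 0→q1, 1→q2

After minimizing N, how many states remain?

3

States {q0} cannot be reached from the start state, so discard them.
P0 = {q2,q3} | {q1,q4}.
Split {q2,q3} by δ(·,0) → {q2} and {q3}.
No further refinement is possible. Final partition (3 blocks): {q2} | {q1,q4} | {q3}.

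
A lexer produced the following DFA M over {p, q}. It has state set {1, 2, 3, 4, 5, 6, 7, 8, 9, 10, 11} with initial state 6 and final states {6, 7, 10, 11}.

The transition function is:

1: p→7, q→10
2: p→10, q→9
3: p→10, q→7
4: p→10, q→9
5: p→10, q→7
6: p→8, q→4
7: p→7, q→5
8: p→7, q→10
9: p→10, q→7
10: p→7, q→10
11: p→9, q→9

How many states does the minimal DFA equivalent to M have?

6

Reachable states from the start: {4,5,6,7,8,9,10}. Unreachable: {1,2,3,11} — drop them.
Start with accepting vs non-accepting: {6,7,10} | {4,5,8,9}.
On input p, block {6,7,10} splits into {7,10} and {6}.
Split {7,10} by δ(·,q) → {7} and {10}.
On input p, block {4,5,8,9} splits into {4,5,9} and {8}.
Refine {4,5,9} on symbol q: members go to different blocks, giving {5,9} and {4}.
Stable partition: {7} | {5,9} | {6} | {10} | {8} | {4} — 6 equivalence classes.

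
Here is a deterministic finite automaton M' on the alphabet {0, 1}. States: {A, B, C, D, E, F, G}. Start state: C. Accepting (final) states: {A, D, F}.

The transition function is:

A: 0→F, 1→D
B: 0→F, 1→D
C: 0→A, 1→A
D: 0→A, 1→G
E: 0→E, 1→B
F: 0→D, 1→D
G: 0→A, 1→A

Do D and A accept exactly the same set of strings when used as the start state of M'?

First remove the unreachable states {B,E}; 5 states remain.
Initial partition by acceptance: {A,D,F} | {C,G}.
On input 1, block {A,D,F} splits into {A,F} and {D}.
Refine {A,F} on symbol 0: members go to different blocks, giving {A} and {F}.
No further refinement is possible. Final partition (4 blocks): {A} | {C,G} | {D} | {F}.
D and A end up in different blocks, so they are distinguishable. For instance, the string '1' is accepted from only A.

No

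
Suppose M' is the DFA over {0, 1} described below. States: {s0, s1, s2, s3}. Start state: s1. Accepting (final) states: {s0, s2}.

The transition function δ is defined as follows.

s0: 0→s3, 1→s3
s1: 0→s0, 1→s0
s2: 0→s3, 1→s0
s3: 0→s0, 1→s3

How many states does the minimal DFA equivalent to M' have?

First remove the unreachable states {s2}; 3 states remain.
P0 = {s0} | {s1,s3}.
On input 1, block {s1,s3} splits into {s1} and {s3}.
The partition is now stable with 3 blocks: {s0} | {s1} | {s3}.

3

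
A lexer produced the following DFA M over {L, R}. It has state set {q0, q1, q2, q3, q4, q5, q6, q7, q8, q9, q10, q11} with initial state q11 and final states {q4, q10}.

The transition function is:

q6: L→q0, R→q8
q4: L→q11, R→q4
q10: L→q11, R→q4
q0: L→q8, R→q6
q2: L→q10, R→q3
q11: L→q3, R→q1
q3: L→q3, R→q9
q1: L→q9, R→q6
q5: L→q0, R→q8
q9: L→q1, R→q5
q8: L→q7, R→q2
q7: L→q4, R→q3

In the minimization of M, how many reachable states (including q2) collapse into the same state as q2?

P0 = {q4,q10} | {q0,q1,q2,q3,q5,q6,q7,q8,q9,q11}.
Split {q0,q1,q2,q3,q5,q6,q7,q8,q9,q11} by δ(·,L) → {q0,q1,q3,q5,q6,q8,q9,q11} and {q2,q7}.
On input L, block {q0,q1,q3,q5,q6,q8,q9,q11} splits into {q0,q1,q3,q5,q6,q9,q11} and {q8}.
Refine {q0,q1,q3,q5,q6,q9,q11} on symbol L: members go to different blocks, giving {q1,q3,q5,q6,q9,q11} and {q0}.
On input L, block {q1,q3,q5,q6,q9,q11} splits into {q1,q3,q9,q11} and {q5,q6}.
Split {q1,q3,q9,q11} by δ(·,R) → {q1,q9} and {q3,q11}.
The partition is now stable with 7 blocks: {q4,q10} | {q1,q9} | {q2,q7} | {q8} | {q0} | {q5,q6} | {q3,q11}.
The equivalence class containing q2 is {q2,q7}, of size 2.

2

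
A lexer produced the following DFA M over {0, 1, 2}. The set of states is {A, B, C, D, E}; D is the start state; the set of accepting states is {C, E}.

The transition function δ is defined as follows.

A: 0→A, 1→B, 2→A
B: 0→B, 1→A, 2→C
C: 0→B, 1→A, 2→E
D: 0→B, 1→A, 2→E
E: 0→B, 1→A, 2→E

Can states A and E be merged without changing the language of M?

No

All states are reachable from the start state.
Start with accepting vs non-accepting: {C,E} | {A,B,D}.
Split {A,B,D} by δ(·,2) → {B,D} and {A}.
The partition is now stable with 3 blocks: {C,E} | {B,D} | {A}.
A and E end up in different blocks, so they are distinguishable. For instance, the string 'ε' is accepted from only E.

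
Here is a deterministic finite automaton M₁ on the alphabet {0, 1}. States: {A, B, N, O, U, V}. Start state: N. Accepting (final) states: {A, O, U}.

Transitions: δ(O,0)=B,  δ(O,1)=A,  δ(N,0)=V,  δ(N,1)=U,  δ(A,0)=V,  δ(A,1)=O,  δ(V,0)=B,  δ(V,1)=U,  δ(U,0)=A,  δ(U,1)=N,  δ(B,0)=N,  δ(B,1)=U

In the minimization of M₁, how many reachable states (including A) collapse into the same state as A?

2

All states are reachable from the start state.
Start with accepting vs non-accepting: {A,O,U} | {B,N,V}.
Split {A,O,U} by δ(·,0) → {A,O} and {U}.
No further refinement is possible. Final partition (3 blocks): {A,O} | {B,N,V} | {U}.
State A belongs to the block {A,O}, which has 2 states.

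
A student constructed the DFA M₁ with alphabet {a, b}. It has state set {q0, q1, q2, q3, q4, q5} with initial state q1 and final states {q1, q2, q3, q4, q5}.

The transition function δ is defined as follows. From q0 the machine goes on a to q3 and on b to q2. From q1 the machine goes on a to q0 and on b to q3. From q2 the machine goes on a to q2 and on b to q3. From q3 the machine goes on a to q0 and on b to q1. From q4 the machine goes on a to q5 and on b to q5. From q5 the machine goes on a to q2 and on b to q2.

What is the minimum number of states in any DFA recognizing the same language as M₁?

3

First remove the unreachable states {q4,q5}; 4 states remain.
Initial partition by acceptance: {q1,q2,q3} | {q0}.
On input a, block {q1,q2,q3} splits into {q1,q3} and {q2}.
Stable partition: {q1,q3} | {q0} | {q2} — 3 equivalence classes.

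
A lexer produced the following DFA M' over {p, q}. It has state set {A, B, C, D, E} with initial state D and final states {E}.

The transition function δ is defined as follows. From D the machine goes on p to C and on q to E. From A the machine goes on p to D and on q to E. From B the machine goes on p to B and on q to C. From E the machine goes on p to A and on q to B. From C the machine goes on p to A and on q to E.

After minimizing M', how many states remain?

Every state is reachable, so we keep all 5.
Initial partition by acceptance: {E} | {A,B,C,D}.
Split {A,B,C,D} by δ(·,q) → {A,C,D} and {B}.
Stable partition: {E} | {A,C,D} | {B} — 3 equivalence classes.

3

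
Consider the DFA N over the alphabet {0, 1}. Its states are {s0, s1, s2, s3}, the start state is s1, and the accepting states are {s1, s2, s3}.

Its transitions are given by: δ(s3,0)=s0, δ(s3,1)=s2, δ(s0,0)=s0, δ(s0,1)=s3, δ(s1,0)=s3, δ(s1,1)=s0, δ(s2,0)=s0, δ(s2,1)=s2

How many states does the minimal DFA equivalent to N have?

P0 = {s1,s2,s3} | {s0}.
Split {s1,s2,s3} by δ(·,0) → {s2,s3} and {s1}.
Stable partition: {s2,s3} | {s0} | {s1} — 3 equivalence classes.

3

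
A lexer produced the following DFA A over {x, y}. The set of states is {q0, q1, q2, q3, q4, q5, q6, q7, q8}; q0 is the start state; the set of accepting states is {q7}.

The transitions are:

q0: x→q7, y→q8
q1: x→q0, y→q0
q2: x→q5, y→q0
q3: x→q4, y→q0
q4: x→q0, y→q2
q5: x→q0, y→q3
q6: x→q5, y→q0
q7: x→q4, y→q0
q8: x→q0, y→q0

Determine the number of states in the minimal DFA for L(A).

5

First remove the unreachable states {q1,q6}; 7 states remain.
Initial partition by acceptance: {q7} | {q0,q2,q3,q4,q5,q8}.
Split {q0,q2,q3,q4,q5,q8} by δ(·,x) → {q2,q3,q4,q5,q8} and {q0}.
Refine {q2,q3,q4,q5,q8} on symbol x: members go to different blocks, giving {q4,q5,q8} and {q2,q3}.
On input y, block {q4,q5,q8} splits into {q4,q5} and {q8}.
No further refinement is possible. Final partition (5 blocks): {q7} | {q4,q5} | {q0} | {q2,q3} | {q8}.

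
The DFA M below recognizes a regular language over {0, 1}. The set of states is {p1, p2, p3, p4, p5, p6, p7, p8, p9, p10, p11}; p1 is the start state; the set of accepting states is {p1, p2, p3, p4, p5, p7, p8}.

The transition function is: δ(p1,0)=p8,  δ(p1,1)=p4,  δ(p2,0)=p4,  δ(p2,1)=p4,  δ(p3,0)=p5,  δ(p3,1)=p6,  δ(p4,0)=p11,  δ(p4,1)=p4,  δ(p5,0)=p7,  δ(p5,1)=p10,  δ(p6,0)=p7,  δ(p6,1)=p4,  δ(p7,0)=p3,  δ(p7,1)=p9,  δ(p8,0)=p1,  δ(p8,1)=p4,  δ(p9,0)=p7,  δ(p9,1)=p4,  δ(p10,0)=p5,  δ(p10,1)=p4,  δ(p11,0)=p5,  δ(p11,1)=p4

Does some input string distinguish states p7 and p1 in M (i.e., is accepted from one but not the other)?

Yes

First remove the unreachable states {p2}; 10 states remain.
P0 = {p1,p3,p4,p5,p7,p8} | {p6,p9,p10,p11}.
On input 0, block {p1,p3,p4,p5,p7,p8} splits into {p1,p3,p5,p7,p8} and {p4}.
Split {p1,p3,p5,p7,p8} by δ(·,1) → {p3,p5,p7} and {p1,p8}.
No further refinement is possible. Final partition (4 blocks): {p3,p5,p7} | {p6,p9,p10,p11} | {p4} | {p1,p8}.
p7 and p1 end up in different blocks, so they are distinguishable. For instance, the string '1' is accepted from only p1.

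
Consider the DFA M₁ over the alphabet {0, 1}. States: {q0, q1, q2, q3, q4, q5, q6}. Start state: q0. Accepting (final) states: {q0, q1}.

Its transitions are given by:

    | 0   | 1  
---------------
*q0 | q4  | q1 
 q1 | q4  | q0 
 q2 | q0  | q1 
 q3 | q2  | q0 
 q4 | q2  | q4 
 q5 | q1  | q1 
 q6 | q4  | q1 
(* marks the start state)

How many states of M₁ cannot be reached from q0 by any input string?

Starting at q0 and following transitions, the reachable set is {q0, q1, q2, q4}. That leaves q3, q5, q6 unreachable — 3 in total.

3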